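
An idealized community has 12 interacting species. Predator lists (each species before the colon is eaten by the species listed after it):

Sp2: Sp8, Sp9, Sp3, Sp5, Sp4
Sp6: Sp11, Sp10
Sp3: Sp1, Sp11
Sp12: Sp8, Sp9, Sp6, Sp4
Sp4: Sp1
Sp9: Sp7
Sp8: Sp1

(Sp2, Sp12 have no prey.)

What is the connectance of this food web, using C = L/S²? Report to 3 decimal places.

C = 0.111

The web has S = 12 species and L = 16 feeding links.
C = L / S² = 16 / 144 = 0.1111 ≈ 0.111.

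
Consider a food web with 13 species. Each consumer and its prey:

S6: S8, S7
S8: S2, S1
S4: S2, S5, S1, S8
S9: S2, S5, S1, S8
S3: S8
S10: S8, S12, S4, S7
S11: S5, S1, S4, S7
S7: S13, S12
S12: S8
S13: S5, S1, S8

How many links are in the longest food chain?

One longest chain: S2 → S8 → S13 → S7 → S11.
It has 5 species and 4 links.

4 links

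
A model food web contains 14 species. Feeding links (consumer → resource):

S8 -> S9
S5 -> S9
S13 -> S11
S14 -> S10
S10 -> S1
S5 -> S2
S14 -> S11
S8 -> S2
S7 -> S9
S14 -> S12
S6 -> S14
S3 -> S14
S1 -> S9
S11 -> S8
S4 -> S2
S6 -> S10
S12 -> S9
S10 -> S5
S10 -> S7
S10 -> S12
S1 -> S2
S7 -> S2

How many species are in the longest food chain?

5 species

One longest chain: S2 → S1 → S10 → S14 → S6.
It has 5 species and 4 links.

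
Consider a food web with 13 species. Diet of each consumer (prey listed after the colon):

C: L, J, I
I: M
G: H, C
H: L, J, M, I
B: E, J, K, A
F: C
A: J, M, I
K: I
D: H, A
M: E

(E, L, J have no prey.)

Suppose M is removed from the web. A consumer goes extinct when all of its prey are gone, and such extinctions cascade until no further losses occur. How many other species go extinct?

2

Remove M.
Round 1: I (all prey gone) → extinct.
Round 2: K (all prey gone) → extinct.
No further losses. Total secondary extinctions: 2.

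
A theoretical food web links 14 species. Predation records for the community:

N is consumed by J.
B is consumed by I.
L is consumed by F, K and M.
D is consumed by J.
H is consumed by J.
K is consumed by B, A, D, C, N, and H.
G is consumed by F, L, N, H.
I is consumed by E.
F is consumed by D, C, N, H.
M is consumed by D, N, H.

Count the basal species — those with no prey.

Basal species (no prey listed): G.
Count: 1.

1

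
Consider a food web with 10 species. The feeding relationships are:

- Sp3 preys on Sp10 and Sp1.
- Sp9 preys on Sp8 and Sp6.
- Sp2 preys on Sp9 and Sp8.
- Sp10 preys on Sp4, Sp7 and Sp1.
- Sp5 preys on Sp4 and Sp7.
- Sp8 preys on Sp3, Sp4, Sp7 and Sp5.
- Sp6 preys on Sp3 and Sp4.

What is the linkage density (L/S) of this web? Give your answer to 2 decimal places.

There are L = 17 links among S = 10 species.
L/S = 17/10 = 1.7000 ≈ 1.70.

L/S = 1.70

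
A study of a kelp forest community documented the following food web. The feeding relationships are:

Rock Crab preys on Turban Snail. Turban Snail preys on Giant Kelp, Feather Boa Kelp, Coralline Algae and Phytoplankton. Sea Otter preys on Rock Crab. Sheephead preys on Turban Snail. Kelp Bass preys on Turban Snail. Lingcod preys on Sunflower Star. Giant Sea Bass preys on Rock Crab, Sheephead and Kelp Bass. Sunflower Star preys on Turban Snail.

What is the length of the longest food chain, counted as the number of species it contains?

One longest chain: Giant Kelp → Turban Snail → Rock Crab → Sea Otter.
It has 4 species and 3 links.

4 species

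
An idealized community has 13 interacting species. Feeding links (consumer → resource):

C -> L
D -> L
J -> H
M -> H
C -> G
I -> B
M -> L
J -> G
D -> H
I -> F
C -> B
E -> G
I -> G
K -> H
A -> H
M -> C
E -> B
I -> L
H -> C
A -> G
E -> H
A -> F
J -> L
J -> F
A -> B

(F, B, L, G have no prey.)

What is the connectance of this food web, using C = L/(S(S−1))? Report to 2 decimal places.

The web has S = 13 species and L = 25 feeding links.
C = L / (S(S−1)) = 25 / 156 = 0.1603 ≈ 0.16.

C = 0.16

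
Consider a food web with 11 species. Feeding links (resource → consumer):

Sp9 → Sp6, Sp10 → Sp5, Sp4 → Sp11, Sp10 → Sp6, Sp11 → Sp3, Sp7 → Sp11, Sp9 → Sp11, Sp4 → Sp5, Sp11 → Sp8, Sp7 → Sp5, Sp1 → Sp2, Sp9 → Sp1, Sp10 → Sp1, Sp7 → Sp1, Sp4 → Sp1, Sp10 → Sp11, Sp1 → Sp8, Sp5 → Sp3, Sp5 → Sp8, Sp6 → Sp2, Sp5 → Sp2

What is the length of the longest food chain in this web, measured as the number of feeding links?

One longest chain: Sp4 → Sp1 → Sp8.
It has 3 species and 2 links.

2 links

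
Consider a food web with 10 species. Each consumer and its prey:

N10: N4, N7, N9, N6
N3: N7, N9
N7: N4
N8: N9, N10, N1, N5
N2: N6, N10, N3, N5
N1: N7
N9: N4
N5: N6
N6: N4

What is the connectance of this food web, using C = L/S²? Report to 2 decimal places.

The web has S = 10 species and L = 19 feeding links.
C = L / S² = 19 / 100 = 0.1900 ≈ 0.19.

C = 0.19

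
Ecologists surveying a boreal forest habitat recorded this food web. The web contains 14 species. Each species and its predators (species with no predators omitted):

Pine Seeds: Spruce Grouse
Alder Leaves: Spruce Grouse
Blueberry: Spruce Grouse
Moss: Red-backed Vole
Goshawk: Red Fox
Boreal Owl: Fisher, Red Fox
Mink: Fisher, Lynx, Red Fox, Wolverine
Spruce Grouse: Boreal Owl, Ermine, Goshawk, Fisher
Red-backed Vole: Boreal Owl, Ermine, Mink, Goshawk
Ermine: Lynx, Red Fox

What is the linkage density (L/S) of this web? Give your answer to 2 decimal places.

There are L = 21 links among S = 14 species.
L/S = 21/14 = 1.5000 ≈ 1.50.

L/S = 1.50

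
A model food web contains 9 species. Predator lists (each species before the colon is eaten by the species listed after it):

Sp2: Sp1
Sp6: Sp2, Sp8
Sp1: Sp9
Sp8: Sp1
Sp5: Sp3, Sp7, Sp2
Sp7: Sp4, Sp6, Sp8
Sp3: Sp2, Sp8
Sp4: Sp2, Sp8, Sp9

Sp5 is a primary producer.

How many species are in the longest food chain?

One longest chain: Sp5 → Sp7 → Sp4 → Sp2 → Sp1 → Sp9.
It has 6 species and 5 links.

6 species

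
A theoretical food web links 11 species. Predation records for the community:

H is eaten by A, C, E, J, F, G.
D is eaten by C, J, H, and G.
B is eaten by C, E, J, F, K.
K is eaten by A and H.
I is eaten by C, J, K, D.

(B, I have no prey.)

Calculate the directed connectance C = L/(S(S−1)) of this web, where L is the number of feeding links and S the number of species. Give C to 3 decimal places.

C = 0.191

The web has S = 11 species and L = 21 feeding links.
C = L / (S(S−1)) = 21 / 110 = 0.1909 ≈ 0.191.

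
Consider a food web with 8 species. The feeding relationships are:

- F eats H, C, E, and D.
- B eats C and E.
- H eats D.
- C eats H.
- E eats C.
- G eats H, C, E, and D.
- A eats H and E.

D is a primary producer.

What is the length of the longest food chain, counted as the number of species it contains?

5 species

One longest chain: D → H → C → E → A.
It has 5 species and 4 links.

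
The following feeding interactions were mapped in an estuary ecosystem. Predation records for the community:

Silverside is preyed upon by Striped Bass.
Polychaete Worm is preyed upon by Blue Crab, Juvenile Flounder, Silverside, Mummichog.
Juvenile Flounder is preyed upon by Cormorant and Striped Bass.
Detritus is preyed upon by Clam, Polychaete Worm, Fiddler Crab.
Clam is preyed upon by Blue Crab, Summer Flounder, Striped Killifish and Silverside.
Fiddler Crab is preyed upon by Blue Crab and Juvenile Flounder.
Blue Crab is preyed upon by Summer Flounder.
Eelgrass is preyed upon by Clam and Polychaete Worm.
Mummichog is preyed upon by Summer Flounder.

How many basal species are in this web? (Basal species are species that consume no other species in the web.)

Basal species (no prey listed): Detritus, Eelgrass.
Count: 2.

2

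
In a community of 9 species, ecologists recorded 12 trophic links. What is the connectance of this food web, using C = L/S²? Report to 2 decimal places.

The web has S = 9 species and L = 12 feeding links.
C = L / S² = 12 / 81 = 0.1481 ≈ 0.15.

C = 0.15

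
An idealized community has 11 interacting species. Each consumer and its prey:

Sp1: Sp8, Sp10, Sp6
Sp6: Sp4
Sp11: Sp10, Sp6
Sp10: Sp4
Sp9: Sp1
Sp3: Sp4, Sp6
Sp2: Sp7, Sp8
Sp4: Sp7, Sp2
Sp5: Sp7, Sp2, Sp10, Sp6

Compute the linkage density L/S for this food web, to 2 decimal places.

There are L = 18 links among S = 11 species.
L/S = 18/11 = 1.6364 ≈ 1.64.

L/S = 1.64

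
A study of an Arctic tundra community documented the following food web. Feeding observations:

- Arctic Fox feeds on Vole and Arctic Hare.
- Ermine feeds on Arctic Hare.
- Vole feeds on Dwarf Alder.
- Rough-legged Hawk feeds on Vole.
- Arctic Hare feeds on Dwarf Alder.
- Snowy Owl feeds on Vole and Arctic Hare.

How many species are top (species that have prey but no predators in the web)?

Top species (has prey, but nothing eats it): Snowy Owl, Ermine, Rough-legged Hawk, Arctic Fox.
Count: 4.

4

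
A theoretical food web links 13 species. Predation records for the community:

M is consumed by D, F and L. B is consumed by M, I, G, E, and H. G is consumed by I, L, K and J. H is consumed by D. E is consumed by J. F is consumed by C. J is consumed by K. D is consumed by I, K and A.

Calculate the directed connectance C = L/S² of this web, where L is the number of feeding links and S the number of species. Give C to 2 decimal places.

The web has S = 13 species and L = 19 feeding links.
C = L / S² = 19 / 169 = 0.1124 ≈ 0.11.

C = 0.11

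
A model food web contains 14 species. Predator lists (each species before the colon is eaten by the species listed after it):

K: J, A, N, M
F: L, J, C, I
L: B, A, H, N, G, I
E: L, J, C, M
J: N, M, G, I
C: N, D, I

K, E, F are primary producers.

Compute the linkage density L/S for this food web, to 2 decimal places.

L/S = 1.79

There are L = 25 links among S = 14 species.
L/S = 25/14 = 1.7857 ≈ 1.79.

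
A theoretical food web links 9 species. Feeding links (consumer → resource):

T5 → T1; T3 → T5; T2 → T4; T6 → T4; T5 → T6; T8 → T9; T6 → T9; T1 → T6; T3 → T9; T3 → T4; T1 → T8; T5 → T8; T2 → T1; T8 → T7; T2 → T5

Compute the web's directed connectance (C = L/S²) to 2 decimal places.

The web has S = 9 species and L = 15 feeding links.
C = L / S² = 15 / 81 = 0.1852 ≈ 0.19.

C = 0.19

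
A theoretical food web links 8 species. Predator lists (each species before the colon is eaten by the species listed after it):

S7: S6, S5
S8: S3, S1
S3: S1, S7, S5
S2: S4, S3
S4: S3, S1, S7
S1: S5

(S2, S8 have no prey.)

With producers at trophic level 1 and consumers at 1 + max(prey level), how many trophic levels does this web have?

Producers (level 1): S2, S8.
S2 → S4 → S3 → S7 → S6 gives S6 level 5.
No species has a prey at level 5, so no species reaches level 6.

5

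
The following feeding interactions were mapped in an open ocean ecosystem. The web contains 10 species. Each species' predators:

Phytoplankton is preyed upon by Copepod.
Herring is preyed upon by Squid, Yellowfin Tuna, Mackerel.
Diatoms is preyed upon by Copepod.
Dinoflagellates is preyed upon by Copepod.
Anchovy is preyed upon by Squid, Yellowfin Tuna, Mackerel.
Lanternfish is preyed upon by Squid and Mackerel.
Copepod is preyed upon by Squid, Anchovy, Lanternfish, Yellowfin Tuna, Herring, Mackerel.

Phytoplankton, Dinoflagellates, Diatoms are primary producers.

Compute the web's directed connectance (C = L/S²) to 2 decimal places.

C = 0.17

The web has S = 10 species and L = 17 feeding links.
C = L / S² = 17 / 100 = 0.1700 ≈ 0.17.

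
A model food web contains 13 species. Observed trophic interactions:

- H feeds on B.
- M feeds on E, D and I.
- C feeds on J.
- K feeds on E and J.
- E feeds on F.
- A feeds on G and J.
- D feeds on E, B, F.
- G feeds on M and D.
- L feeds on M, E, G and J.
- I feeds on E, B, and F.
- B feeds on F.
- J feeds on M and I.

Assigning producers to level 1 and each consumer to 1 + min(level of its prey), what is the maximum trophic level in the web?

Producers (level 1): F.
Following each consumer down to its lowest-level prey: F → I → J → C (levels 1 through 4).
All prey of C (J 3) are at level 3 or above, so C is at level 1 + 3 = 4.
Every consumer has at least one prey at level 3 or below, so none exceeds level 4.

4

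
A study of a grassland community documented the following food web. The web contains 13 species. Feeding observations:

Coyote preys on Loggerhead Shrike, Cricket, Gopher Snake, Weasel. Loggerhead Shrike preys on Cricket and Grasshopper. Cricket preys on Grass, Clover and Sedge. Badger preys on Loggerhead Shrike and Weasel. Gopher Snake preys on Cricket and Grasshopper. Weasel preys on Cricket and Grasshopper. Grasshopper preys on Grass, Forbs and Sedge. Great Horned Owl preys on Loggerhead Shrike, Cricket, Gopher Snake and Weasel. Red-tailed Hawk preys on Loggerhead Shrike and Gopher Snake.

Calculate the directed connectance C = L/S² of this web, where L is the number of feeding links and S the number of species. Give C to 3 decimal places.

C = 0.142

The web has S = 13 species and L = 24 feeding links.
C = L / S² = 24 / 169 = 0.1420 ≈ 0.142.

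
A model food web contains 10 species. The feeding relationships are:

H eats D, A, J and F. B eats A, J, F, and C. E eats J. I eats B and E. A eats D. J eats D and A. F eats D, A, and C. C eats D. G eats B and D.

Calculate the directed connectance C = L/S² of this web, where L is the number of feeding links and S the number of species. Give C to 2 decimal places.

The web has S = 10 species and L = 20 feeding links.
C = L / S² = 20 / 100 = 0.2000 ≈ 0.20.

C = 0.20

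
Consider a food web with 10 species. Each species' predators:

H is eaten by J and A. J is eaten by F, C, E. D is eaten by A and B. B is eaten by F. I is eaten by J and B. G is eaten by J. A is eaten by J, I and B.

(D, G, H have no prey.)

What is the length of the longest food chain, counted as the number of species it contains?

One longest chain: D → A → I → B → F.
It has 5 species and 4 links.

5 species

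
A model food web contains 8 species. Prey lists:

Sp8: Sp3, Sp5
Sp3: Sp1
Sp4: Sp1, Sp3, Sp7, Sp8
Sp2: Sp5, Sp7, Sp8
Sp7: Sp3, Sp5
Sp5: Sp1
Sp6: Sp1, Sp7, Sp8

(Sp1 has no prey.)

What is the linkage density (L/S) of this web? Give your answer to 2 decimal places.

There are L = 16 links among S = 8 species.
L/S = 16/8 = 2.0000 ≈ 2.00.

L/S = 2.00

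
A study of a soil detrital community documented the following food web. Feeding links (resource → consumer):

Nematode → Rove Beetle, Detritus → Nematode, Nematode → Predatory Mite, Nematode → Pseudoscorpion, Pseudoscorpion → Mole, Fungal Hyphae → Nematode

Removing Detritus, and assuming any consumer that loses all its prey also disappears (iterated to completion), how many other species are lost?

0

Remove Detritus.
Every predator of it retains at least one other prey: Nematode still has Fungal Hyphae.
No consumer loses all prey, so no secondary extinctions occur.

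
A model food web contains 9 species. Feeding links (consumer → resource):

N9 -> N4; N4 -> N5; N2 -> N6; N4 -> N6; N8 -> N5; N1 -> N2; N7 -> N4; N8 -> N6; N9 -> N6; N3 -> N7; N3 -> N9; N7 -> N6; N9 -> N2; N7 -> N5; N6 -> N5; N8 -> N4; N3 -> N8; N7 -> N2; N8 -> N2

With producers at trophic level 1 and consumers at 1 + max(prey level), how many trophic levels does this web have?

5

Producers (level 1): N5.
N5 → N6 → N4 → N7 → N3 gives N3 level 5.
No species has a prey at level 5, so no species reaches level 6.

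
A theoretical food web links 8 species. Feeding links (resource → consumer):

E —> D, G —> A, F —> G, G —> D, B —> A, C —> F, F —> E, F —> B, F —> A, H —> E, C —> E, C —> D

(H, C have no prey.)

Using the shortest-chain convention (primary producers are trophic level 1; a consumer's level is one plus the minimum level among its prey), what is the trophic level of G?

C is a producer → level 1.
F eats C → level 2.
G eats F → level 3.
No prey of G is below level 2, so 3 is the minimum.

Trophic level 3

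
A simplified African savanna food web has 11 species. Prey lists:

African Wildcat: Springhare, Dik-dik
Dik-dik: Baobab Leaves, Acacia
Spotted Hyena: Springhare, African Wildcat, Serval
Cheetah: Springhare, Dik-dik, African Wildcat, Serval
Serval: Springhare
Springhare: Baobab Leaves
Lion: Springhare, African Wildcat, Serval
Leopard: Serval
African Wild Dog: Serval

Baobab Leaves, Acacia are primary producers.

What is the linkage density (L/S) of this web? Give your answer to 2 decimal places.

L/S = 1.64

There are L = 18 links among S = 11 species.
L/S = 18/11 = 1.6364 ≈ 1.64.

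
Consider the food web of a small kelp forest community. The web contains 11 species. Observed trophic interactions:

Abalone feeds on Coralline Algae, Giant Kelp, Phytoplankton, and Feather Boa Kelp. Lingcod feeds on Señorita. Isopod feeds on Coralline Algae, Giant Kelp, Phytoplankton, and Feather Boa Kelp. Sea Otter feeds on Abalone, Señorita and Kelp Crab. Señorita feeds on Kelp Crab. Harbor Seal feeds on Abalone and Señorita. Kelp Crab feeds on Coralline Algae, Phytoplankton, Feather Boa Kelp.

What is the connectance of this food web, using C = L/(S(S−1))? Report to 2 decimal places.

The web has S = 11 species and L = 18 feeding links.
C = L / (S(S−1)) = 18 / 110 = 0.1636 ≈ 0.16.

C = 0.16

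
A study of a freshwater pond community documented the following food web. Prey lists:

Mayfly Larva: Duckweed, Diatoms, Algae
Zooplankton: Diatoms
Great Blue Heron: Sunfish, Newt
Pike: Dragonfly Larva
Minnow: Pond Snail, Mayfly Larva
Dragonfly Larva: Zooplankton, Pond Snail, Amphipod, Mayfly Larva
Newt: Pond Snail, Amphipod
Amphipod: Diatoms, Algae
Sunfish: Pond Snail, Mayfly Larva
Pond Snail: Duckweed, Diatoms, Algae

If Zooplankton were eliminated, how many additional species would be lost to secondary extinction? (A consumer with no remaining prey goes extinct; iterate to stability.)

Remove Zooplankton.
Every predator of it retains at least one other prey: Dragonfly Larva still has Pond Snail, Amphipod, Mayfly Larva.
No consumer loses all prey, so no secondary extinctions occur.

0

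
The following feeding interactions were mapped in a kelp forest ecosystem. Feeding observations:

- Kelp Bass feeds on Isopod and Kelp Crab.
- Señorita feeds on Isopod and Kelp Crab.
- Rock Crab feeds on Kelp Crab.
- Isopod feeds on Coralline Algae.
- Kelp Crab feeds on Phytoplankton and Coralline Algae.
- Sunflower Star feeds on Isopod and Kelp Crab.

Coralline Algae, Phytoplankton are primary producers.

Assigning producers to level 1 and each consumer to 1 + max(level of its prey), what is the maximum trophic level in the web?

Producers (level 1): Coralline Algae, Phytoplankton.
Coralline Algae → Kelp Crab → Rock Crab gives Rock Crab level 3.
No species has a prey at level 3, so no species reaches level 4.

3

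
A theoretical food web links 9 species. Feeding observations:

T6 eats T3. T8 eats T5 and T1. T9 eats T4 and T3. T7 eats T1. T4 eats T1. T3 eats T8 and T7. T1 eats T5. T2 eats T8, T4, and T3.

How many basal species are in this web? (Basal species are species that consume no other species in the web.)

1

Basal species (no prey listed): T5.
Count: 1.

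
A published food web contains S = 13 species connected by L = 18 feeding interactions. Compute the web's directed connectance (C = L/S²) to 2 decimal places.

The web has S = 13 species and L = 18 feeding links.
C = L / S² = 18 / 169 = 0.1065 ≈ 0.11.

C = 0.11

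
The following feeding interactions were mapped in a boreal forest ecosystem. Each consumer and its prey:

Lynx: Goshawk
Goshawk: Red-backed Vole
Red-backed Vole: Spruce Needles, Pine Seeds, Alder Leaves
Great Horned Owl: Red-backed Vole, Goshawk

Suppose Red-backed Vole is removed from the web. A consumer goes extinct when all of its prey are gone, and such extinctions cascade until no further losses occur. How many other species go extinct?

Remove Red-backed Vole.
Round 1: Goshawk (all prey gone) → extinct.
Round 2: Lynx (all prey gone), Great Horned Owl (all prey gone) → extinct.
No further losses. Total secondary extinctions: 3.

3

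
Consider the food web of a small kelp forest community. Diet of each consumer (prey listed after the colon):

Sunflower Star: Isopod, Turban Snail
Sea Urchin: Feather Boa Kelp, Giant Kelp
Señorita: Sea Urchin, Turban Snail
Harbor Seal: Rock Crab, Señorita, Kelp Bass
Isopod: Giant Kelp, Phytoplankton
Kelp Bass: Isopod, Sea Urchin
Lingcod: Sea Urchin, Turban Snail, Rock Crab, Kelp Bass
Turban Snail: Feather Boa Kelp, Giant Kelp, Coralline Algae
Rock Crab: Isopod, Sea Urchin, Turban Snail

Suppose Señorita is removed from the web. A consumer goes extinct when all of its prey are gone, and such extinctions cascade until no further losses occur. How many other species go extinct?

0

Remove Señorita.
Every predator of it retains at least one other prey: Harbor Seal still has Rock Crab, Kelp Bass.
No consumer loses all prey, so no secondary extinctions occur.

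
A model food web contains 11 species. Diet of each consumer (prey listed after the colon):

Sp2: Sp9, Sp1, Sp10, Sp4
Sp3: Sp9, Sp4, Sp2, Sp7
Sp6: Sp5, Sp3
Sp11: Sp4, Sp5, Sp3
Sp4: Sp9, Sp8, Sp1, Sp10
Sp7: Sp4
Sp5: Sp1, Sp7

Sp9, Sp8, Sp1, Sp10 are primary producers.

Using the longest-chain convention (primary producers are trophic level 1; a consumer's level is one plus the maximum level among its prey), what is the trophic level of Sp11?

Sp9 is a producer → level 1.
Sp4 eats Sp9 (level 1); other prey at levels: Sp8 1, Sp1 1, Sp10 1 → level 2.
Sp2 eats Sp4 (level 2); other prey at levels: Sp9 1, Sp1 1, Sp10 1 → level 3.
Sp3 eats Sp2 (level 3); other prey at levels: Sp9 1, Sp4 2, Sp7 3 → level 4.
Sp11 eats Sp3 (level 4); other prey at levels: Sp4 2, Sp5 4 → level 5.

Trophic level 5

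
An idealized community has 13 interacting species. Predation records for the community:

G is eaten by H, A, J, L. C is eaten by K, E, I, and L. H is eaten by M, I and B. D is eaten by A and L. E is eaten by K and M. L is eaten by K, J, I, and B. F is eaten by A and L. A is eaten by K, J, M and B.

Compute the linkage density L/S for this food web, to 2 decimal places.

L/S = 1.92

There are L = 25 links among S = 13 species.
L/S = 25/13 = 1.9231 ≈ 1.92.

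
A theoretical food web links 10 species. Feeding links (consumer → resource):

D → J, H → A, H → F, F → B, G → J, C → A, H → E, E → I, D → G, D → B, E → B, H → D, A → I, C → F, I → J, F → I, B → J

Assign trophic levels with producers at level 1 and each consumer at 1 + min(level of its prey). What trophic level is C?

Trophic level 4

J is a producer → level 1.
B eats J → level 2.
F eats B → level 3.
C eats F → level 4.
No prey of C is below level 3, so 4 is the minimum.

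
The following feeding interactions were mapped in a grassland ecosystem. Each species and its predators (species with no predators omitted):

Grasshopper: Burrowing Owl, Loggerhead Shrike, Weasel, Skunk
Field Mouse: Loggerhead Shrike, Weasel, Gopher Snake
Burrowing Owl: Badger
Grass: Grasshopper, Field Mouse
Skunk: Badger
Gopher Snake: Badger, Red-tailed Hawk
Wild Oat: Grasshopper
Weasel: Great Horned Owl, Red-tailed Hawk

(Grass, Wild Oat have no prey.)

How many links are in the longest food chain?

3 links

One longest chain: Grass → Grasshopper → Weasel → Great Horned Owl.
It has 4 species and 3 links.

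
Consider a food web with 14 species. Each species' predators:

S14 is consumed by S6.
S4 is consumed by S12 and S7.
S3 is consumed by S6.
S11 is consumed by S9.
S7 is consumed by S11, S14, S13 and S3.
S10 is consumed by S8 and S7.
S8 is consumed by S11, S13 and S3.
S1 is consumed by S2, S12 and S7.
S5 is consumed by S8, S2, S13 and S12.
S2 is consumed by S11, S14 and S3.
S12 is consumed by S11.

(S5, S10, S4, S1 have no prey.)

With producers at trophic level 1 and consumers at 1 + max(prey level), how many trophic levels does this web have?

4

Producers (level 1): S5, S10, S4, S1.
S10 → S7 → S14 → S6 gives S6 level 4.
No species has a prey at level 4, so no species reaches level 5.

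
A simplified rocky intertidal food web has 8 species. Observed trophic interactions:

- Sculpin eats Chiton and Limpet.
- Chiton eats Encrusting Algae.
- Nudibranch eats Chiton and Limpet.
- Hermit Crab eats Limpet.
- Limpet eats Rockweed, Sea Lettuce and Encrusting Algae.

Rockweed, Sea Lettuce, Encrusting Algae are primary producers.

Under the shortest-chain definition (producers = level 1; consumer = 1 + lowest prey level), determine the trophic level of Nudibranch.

Trophic level 3

Rockweed is a producer → level 1.
Limpet eats Rockweed → level 2.
Nudibranch eats Limpet → level 3.
No prey of Nudibranch is below level 2, so 3 is the minimum.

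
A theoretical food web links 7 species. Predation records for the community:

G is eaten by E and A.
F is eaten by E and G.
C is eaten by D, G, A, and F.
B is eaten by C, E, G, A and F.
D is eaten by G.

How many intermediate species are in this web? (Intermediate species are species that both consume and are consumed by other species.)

Intermediate species (has both prey and predators): C, F, D, G.
Count: 4.

4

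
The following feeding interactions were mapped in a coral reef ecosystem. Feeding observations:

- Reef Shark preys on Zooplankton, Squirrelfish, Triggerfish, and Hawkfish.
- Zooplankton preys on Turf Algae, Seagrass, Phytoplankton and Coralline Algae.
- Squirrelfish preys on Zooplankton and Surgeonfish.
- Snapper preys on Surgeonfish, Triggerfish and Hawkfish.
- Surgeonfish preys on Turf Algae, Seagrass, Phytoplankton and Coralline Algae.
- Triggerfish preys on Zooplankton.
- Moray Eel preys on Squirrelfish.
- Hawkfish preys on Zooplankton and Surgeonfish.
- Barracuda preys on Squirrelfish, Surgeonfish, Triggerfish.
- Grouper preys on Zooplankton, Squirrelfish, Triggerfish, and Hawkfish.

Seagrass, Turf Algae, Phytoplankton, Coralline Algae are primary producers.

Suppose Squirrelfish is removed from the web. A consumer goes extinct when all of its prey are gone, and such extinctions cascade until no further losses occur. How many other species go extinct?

1

Remove Squirrelfish.
Round 1: Moray Eel (all prey gone) → extinct.
No further losses. Total secondary extinctions: 1.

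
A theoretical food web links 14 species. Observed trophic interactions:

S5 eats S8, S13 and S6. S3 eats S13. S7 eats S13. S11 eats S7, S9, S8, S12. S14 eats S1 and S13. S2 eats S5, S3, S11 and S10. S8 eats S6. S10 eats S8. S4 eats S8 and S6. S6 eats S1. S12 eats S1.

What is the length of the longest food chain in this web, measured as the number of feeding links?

One longest chain: S1 → S6 → S8 → S5 → S2.
It has 5 species and 4 links.

4 links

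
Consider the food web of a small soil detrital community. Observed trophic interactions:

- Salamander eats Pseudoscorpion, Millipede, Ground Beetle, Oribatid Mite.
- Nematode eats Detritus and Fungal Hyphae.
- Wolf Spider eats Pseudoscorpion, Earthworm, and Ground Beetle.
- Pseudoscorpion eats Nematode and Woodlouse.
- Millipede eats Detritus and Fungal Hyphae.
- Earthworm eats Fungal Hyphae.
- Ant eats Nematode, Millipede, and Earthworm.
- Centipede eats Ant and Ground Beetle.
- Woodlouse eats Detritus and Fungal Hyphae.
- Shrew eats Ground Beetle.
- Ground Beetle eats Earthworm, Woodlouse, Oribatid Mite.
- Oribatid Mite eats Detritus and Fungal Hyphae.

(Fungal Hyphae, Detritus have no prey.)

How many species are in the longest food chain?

4 species

One longest chain: Fungal Hyphae → Nematode → Pseudoscorpion → Wolf Spider.
It has 4 species and 3 links.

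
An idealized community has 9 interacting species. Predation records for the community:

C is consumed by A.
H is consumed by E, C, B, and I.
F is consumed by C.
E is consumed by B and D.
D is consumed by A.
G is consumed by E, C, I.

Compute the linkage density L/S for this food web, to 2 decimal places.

L/S = 1.33

There are L = 12 links among S = 9 species.
L/S = 12/9 = 1.3333 ≈ 1.33.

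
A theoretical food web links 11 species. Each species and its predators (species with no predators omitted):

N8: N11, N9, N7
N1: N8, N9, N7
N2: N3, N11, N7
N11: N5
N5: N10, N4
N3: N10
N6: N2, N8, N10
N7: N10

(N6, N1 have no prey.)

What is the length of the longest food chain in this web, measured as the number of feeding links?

4 links

One longest chain: N6 → N2 → N11 → N5 → N10.
It has 5 species and 4 links.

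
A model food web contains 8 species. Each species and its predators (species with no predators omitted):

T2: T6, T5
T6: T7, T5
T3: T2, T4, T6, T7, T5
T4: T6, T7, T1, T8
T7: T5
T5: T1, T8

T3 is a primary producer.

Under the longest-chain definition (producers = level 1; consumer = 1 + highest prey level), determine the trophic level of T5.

T3 is a producer → level 1.
T2 eats T3 → level 2.
T6 eats T2 (level 2); other prey at levels: T3 1, T4 2 → level 3.
T7 eats T6 (level 3); other prey at levels: T3 1, T4 2 → level 4.
T5 eats T7 (level 4); other prey at levels: T3 1, T2 2, T6 3 → level 5.

Trophic level 5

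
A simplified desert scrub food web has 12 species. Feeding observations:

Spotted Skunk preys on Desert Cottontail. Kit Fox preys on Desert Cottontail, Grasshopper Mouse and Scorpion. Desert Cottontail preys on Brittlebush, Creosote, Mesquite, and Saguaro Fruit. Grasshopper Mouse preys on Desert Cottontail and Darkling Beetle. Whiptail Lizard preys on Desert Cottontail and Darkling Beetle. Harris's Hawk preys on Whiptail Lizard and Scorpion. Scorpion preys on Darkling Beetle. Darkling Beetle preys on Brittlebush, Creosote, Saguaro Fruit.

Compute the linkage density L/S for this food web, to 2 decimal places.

There are L = 18 links among S = 12 species.
L/S = 18/12 = 1.5000 ≈ 1.50.

L/S = 1.50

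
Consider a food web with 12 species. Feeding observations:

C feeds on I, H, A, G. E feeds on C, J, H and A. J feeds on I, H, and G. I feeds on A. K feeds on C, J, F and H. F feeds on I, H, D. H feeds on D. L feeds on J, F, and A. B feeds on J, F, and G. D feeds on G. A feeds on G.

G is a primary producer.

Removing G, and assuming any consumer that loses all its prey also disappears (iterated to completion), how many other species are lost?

Remove G.
Round 1: D (all prey gone), A (all prey gone) → extinct.
Round 2: I (all prey gone), H (all prey gone) → extinct.
Round 3: C (all prey gone), J (all prey gone), F (all prey gone) → extinct.
Round 4: K (all prey gone), L (all prey gone), E (all prey gone), B (all prey gone) → extinct.
No further losses. Total secondary extinctions: 11.

11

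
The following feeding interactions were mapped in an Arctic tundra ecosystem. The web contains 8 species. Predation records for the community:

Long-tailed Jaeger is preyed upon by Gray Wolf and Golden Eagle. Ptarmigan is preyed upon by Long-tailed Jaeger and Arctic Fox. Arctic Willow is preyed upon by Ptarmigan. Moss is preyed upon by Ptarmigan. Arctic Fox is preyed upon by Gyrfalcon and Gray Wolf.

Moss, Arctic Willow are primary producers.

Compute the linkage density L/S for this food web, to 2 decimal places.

L/S = 1.00

There are L = 8 links among S = 8 species.
L/S = 8/8 = 1.0000 ≈ 1.00.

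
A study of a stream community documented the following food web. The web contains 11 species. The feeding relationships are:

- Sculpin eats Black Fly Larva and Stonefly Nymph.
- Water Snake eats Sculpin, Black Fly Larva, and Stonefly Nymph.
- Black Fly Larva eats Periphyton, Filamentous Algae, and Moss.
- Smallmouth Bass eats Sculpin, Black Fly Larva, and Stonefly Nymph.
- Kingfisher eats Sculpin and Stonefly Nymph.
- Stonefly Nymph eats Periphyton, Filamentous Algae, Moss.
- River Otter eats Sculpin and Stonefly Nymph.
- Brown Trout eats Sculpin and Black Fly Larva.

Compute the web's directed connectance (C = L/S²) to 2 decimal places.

C = 0.17

The web has S = 11 species and L = 20 feeding links.
C = L / S² = 20 / 121 = 0.1653 ≈ 0.17.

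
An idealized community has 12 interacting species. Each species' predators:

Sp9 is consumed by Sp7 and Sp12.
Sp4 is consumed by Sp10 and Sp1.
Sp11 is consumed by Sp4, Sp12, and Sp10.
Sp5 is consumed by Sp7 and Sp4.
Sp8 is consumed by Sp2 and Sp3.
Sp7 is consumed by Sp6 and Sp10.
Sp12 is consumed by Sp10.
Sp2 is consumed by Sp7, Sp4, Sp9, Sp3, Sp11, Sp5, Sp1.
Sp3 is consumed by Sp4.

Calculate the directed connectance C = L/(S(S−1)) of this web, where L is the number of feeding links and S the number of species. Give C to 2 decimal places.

The web has S = 12 species and L = 22 feeding links.
C = L / (S(S−1)) = 22 / 132 = 0.1667 ≈ 0.17.

C = 0.17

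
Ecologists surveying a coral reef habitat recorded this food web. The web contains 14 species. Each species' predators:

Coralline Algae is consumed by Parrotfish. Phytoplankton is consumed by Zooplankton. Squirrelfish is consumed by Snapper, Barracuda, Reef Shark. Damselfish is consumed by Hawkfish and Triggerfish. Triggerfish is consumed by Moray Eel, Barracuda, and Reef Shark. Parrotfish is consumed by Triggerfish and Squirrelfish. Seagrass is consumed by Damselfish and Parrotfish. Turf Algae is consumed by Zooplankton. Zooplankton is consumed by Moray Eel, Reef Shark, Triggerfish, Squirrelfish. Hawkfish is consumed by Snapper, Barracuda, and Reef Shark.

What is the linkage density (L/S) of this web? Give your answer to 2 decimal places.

L/S = 1.57

There are L = 22 links among S = 14 species.
L/S = 22/14 = 1.5714 ≈ 1.57.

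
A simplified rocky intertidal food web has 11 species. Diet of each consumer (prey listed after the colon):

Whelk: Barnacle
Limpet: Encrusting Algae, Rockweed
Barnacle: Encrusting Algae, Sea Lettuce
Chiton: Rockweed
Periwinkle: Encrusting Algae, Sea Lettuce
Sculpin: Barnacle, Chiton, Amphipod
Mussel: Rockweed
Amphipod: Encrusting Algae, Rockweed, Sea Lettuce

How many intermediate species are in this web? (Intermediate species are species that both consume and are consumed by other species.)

Intermediate species (has both prey and predators): Barnacle, Chiton, Amphipod.
Count: 3.

3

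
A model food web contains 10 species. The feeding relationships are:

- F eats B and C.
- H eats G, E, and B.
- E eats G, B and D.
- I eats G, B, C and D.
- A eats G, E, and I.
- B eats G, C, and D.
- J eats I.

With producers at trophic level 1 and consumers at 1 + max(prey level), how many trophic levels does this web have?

Producers (level 1): G, C, D.
G → B → I → J gives J level 4.
No species has a prey at level 4, so no species reaches level 5.

4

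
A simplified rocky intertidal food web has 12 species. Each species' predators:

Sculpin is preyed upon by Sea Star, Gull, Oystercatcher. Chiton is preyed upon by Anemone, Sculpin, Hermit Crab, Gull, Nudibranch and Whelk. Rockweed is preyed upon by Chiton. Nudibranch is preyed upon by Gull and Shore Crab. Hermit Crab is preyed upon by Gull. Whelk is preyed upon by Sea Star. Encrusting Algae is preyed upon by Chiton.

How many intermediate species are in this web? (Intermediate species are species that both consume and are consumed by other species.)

Intermediate species (has both prey and predators): Chiton, Hermit Crab, Nudibranch, Whelk, Sculpin.
Count: 5.

5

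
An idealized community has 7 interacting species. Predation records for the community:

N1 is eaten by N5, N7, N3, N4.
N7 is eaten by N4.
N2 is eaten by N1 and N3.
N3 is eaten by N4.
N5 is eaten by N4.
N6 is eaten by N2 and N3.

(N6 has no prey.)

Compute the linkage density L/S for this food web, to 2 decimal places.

There are L = 11 links among S = 7 species.
L/S = 11/7 = 1.5714 ≈ 1.57.

L/S = 1.57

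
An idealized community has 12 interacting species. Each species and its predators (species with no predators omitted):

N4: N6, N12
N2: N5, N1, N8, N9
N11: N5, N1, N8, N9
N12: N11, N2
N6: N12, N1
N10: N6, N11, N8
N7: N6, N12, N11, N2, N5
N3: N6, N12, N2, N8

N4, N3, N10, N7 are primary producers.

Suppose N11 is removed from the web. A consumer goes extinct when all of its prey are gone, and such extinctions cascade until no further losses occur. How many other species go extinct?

Remove N11.
Every predator of it retains at least one other prey: N5 still has N7, N2; N1 still has N6, N2; N8 still has N3, N10, N2; N9 still has N2.
No consumer loses all prey, so no secondary extinctions occur.

0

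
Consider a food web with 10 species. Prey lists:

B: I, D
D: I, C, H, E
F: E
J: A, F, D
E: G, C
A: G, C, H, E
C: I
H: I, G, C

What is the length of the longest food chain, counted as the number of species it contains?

5 species

One longest chain: I → C → H → A → J.
It has 5 species and 4 links.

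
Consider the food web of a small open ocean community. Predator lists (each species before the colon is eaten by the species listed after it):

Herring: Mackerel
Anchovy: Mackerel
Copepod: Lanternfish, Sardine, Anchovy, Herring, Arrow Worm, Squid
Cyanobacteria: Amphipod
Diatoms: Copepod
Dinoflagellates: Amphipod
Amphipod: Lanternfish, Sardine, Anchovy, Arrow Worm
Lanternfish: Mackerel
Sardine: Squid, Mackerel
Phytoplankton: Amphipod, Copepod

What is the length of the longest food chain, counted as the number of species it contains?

One longest chain: Dinoflagellates → Amphipod → Sardine → Squid.
It has 4 species and 3 links.

4 species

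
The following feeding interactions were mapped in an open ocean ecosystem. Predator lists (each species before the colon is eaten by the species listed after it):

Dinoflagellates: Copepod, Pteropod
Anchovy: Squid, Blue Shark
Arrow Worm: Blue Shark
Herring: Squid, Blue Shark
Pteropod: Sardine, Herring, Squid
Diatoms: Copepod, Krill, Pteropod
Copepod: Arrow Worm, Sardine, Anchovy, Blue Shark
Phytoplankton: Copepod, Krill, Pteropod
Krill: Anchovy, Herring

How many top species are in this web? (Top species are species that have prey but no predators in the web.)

Top species (has prey, but nothing eats it): Sardine, Squid, Blue Shark.
Count: 3.

3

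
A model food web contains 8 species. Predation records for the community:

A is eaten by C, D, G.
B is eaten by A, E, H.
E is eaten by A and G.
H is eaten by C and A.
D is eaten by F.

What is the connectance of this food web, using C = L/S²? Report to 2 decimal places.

C = 0.17

The web has S = 8 species and L = 11 feeding links.
C = L / S² = 11 / 64 = 0.1719 ≈ 0.17.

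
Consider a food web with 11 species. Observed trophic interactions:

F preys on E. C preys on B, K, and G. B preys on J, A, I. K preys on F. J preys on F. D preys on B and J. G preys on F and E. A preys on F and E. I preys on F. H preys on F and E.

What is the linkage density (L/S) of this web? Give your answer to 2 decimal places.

There are L = 18 links among S = 11 species.
L/S = 18/11 = 1.6364 ≈ 1.64.

L/S = 1.64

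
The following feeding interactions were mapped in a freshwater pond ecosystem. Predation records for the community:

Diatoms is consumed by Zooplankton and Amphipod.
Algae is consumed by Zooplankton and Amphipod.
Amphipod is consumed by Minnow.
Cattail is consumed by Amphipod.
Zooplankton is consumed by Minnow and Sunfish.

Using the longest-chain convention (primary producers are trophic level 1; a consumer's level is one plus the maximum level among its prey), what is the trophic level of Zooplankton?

Trophic level 2

Diatoms is a producer → level 1.
Zooplankton eats Diatoms (level 1); other prey at levels: Algae 1 → level 2.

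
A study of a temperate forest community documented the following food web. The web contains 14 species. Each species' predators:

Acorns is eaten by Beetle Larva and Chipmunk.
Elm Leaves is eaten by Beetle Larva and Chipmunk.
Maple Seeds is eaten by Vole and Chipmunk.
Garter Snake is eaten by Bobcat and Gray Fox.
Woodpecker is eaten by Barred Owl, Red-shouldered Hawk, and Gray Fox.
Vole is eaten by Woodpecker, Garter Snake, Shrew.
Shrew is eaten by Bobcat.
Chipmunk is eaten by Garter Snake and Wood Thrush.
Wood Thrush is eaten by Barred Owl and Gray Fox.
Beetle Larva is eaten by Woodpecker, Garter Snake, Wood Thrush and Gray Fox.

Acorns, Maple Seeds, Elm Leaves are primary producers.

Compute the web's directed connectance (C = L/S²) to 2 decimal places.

The web has S = 14 species and L = 23 feeding links.
C = L / S² = 23 / 196 = 0.1173 ≈ 0.12.

C = 0.12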